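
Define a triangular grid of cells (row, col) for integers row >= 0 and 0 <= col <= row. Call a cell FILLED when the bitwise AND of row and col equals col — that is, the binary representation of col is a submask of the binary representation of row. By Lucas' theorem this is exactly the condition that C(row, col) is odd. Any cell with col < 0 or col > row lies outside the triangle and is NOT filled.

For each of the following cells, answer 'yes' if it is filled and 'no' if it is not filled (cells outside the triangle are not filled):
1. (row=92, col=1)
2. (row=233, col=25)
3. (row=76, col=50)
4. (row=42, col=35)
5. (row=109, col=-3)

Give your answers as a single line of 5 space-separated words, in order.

(92,1): row=0b1011100, col=0b1, row AND col = 0b0 = 0; 0 != 1 -> empty
(233,25): row=0b11101001, col=0b11001, row AND col = 0b1001 = 9; 9 != 25 -> empty
(76,50): row=0b1001100, col=0b110010, row AND col = 0b0 = 0; 0 != 50 -> empty
(42,35): row=0b101010, col=0b100011, row AND col = 0b100010 = 34; 34 != 35 -> empty
(109,-3): col outside [0, 109] -> not filled

Answer: no no no no no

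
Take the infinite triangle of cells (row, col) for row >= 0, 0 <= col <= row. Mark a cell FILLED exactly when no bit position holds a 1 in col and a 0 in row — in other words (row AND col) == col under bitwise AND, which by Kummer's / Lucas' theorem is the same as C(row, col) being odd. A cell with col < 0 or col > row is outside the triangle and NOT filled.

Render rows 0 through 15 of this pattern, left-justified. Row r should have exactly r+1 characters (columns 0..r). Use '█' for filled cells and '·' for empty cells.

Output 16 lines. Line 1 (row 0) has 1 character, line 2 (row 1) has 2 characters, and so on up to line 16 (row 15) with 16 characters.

r0=0: █
r1=1: ██
r2=10: █·█
r3=11: ████
r4=100: █···█
r5=101: ██··██
r6=110: █·█·█·█
r7=111: ████████
r8=1000: █·······█
r9=1001: ██······██
r10=1010: █·█·····█·█
r11=1011: ████····████
r12=1100: █···█···█···█
r13=1101: ██··██··██··██
r14=1110: █·█·█·█·█·█·█·█
r15=1111: ████████████████

Answer: █
██
█·█
████
█···█
██··██
█·█·█·█
████████
█·······█
██······██
█·█·····█·█
████····████
█···█···█···█
██··██··██··██
█·█·█·█·█·█·█·█
████████████████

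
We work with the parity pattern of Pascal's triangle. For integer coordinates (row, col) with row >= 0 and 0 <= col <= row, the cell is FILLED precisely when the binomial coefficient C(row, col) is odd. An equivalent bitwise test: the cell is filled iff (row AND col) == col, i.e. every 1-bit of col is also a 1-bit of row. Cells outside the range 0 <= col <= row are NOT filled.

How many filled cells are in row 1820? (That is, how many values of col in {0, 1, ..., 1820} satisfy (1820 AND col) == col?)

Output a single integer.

1820 in binary = 11100011100
popcount(1820) = number of 1-bits in 11100011100 = 6
A col c satisfies (1820 AND c) == c iff every set bit of c is also set in 1820; each of the 6 set bits of 1820 can independently be on or off in c.
count = 2^6 = 64

Answer: 64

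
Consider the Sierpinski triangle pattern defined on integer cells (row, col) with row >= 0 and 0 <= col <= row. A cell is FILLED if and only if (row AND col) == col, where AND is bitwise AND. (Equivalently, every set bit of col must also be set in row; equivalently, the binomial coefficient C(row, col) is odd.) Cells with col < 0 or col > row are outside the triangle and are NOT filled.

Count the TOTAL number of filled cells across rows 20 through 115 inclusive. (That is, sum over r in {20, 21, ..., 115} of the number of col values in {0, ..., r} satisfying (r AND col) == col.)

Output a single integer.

Answer: 1512

Derivation:
r20=10100 pc2: +4 =4
r21=10101 pc3: +8 =12
r22=10110 pc3: +8 =20
r23=10111 pc4: +16 =36
r24=11000 pc2: +4 =40
r25=11001 pc3: +8 =48
r26=11010 pc3: +8 =56
r27=11011 pc4: +16 =72
r28=11100 pc3: +8 =80
r29=11101 pc4: +16 =96
r30=11110 pc4: +16 =112
r31=11111 pc5: +32 =144
r32=100000 pc1: +2 =146
r33=100001 pc2: +4 =150
r34=100010 pc2: +4 =154
r35=100011 pc3: +8 =162
r36=100100 pc2: +4 =166
r37=100101 pc3: +8 =174
r38=100110 pc3: +8 =182
r39=100111 pc4: +16 =198
r40=101000 pc2: +4 =202
r41=101001 pc3: +8 =210
r42=101010 pc3: +8 =218
r43=101011 pc4: +16 =234
r44=101100 pc3: +8 =242
r45=101101 pc4: +16 =258
r46=101110 pc4: +16 =274
r47=101111 pc5: +32 =306
r48=110000 pc2: +4 =310
r49=110001 pc3: +8 =318
r50=110010 pc3: +8 =326
r51=110011 pc4: +16 =342
r52=110100 pc3: +8 =350
r53=110101 pc4: +16 =366
r54=110110 pc4: +16 =382
r55=110111 pc5: +32 =414
r56=111000 pc3: +8 =422
r57=111001 pc4: +16 =438
r58=111010 pc4: +16 =454
r59=111011 pc5: +32 =486
r60=111100 pc4: +16 =502
r61=111101 pc5: +32 =534
r62=111110 pc5: +32 =566
r63=111111 pc6: +64 =630
r64=1000000 pc1: +2 =632
r65=1000001 pc2: +4 =636
r66=1000010 pc2: +4 =640
r67=1000011 pc3: +8 =648
r68=1000100 pc2: +4 =652
r69=1000101 pc3: +8 =660
r70=1000110 pc3: +8 =668
r71=1000111 pc4: +16 =684
r72=1001000 pc2: +4 =688
r73=1001001 pc3: +8 =696
r74=1001010 pc3: +8 =704
r75=1001011 pc4: +16 =720
r76=1001100 pc3: +8 =728
r77=1001101 pc4: +16 =744
r78=1001110 pc4: +16 =760
r79=1001111 pc5: +32 =792
r80=1010000 pc2: +4 =796
r81=1010001 pc3: +8 =804
r82=1010010 pc3: +8 =812
r83=1010011 pc4: +16 =828
r84=1010100 pc3: +8 =836
r85=1010101 pc4: +16 =852
r86=1010110 pc4: +16 =868
r87=1010111 pc5: +32 =900
r88=1011000 pc3: +8 =908
r89=1011001 pc4: +16 =924
r90=1011010 pc4: +16 =940
r91=1011011 pc5: +32 =972
r92=1011100 pc4: +16 =988
r93=1011101 pc5: +32 =1020
r94=1011110 pc5: +32 =1052
r95=1011111 pc6: +64 =1116
r96=1100000 pc2: +4 =1120
r97=1100001 pc3: +8 =1128
r98=1100010 pc3: +8 =1136
r99=1100011 pc4: +16 =1152
r100=1100100 pc3: +8 =1160
r101=1100101 pc4: +16 =1176
r102=1100110 pc4: +16 =1192
r103=1100111 pc5: +32 =1224
r104=1101000 pc3: +8 =1232
r105=1101001 pc4: +16 =1248
r106=1101010 pc4: +16 =1264
r107=1101011 pc5: +32 =1296
r108=1101100 pc4: +16 =1312
r109=1101101 pc5: +32 =1344
r110=1101110 pc5: +32 =1376
r111=1101111 pc6: +64 =1440
r112=1110000 pc3: +8 =1448
r113=1110001 pc4: +16 =1464
r114=1110010 pc4: +16 =1480
r115=1110011 pc5: +32 =1512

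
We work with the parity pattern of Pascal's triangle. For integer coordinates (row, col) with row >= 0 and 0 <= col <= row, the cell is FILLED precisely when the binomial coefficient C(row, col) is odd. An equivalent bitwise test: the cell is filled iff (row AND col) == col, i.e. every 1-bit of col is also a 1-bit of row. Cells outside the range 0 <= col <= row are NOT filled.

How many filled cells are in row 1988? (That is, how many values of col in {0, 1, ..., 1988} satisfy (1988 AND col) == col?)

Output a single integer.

1988 in binary = 11111000100
popcount(1988) = number of 1-bits in 11111000100 = 6
A col c satisfies (1988 AND c) == c iff every set bit of c is also set in 1988; each of the 6 set bits of 1988 can independently be on or off in c.
count = 2^6 = 64

Answer: 64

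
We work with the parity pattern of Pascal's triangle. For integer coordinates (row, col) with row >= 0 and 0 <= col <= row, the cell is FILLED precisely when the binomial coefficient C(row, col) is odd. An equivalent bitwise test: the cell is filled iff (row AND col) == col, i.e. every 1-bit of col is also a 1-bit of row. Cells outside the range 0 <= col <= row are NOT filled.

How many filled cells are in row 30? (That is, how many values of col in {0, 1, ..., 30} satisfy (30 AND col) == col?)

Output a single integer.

30 in binary = 11110
popcount(30) = number of 1-bits in 11110 = 4
A col c satisfies (30 AND c) == c iff every set bit of c is also set in 30; each of the 4 set bits of 30 can independently be on or off in c.
count = 2^4 = 16

Answer: 16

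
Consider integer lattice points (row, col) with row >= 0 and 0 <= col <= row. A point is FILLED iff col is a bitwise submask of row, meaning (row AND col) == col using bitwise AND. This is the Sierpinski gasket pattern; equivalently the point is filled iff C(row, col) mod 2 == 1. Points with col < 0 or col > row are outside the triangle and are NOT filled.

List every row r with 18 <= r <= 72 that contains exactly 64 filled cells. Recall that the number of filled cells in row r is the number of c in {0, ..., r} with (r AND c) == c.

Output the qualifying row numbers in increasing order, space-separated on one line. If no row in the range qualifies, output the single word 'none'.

Row r has 2^popcount(r) filled cells, so we need popcount(r) = log2(64) = 6.
Scan r = 18..72 and keep those with exactly 6 one-bits:
r=18=10010 popcount=2 -> skip
r=19=10011 popcount=3 -> skip
r=20=10100 popcount=2 -> skip
r=21=10101 popcount=3 -> skip
r=22=10110 popcount=3 -> skip
r=23=10111 popcount=4 -> skip
r=24=11000 popcount=2 -> skip
r=25=11001 popcount=3 -> skip
r=26=11010 popcount=3 -> skip
r=27=11011 popcount=4 -> skip
r=28=11100 popcount=3 -> skip
r=29=11101 popcount=4 -> skip
r=30=11110 popcount=4 -> skip
r=31=11111 popcount=5 -> skip
r=32=100000 popcount=1 -> skip
r=33=100001 popcount=2 -> skip
r=34=100010 popcount=2 -> skip
r=35=100011 popcount=3 -> skip
r=36=100100 popcount=2 -> skip
r=37=100101 popcount=3 -> skip
r=38=100110 popcount=3 -> skip
r=39=100111 popcount=4 -> skip
r=40=101000 popcount=2 -> skip
r=41=101001 popcount=3 -> skip
r=42=101010 popcount=3 -> skip
r=43=101011 popcount=4 -> skip
r=44=101100 popcount=3 -> skip
r=45=101101 popcount=4 -> skip
r=46=101110 popcount=4 -> skip
r=47=101111 popcount=5 -> skip
r=48=110000 popcount=2 -> skip
r=49=110001 popcount=3 -> skip
r=50=110010 popcount=3 -> skip
r=51=110011 popcount=4 -> skip
r=52=110100 popcount=3 -> skip
r=53=110101 popcount=4 -> skip
r=54=110110 popcount=4 -> skip
r=55=110111 popcount=5 -> skip
r=56=111000 popcount=3 -> skip
r=57=111001 popcount=4 -> skip
r=58=111010 popcount=4 -> skip
r=59=111011 popcount=5 -> skip
r=60=111100 popcount=4 -> skip
r=61=111101 popcount=5 -> skip
r=62=111110 popcount=5 -> skip
r=63=111111 popcount=6 -> KEEP
r=64=1000000 popcount=1 -> skip
r=65=1000001 popcount=2 -> skip
r=66=1000010 popcount=2 -> skip
r=67=1000011 popcount=3 -> skip
r=68=1000100 popcount=2 -> skip
r=69=1000101 popcount=3 -> skip
r=70=1000110 popcount=3 -> skip
r=71=1000111 popcount=4 -> skip
r=72=1001000 popcount=2 -> skip
Kept rows: 63

Answer: 63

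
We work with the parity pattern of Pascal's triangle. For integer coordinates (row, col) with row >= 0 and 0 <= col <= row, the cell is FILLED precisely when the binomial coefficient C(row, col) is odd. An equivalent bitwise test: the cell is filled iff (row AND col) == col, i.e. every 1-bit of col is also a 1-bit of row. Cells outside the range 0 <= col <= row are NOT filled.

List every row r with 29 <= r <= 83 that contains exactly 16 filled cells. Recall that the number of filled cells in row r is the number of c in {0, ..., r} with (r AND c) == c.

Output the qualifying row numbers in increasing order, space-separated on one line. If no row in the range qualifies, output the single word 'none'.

Answer: 29 30 39 43 45 46 51 53 54 57 58 60 71 75 77 78 83

Derivation:
Row r has 2^popcount(r) filled cells, so we need popcount(r) = log2(16) = 4.
Scan r = 29..83 and keep those with exactly 4 one-bits:
r=29=11101 popcount=4 -> KEEP
r=30=11110 popcount=4 -> KEEP
r=31=11111 popcount=5 -> skip
r=32=100000 popcount=1 -> skip
r=33=100001 popcount=2 -> skip
r=34=100010 popcount=2 -> skip
r=35=100011 popcount=3 -> skip
r=36=100100 popcount=2 -> skip
r=37=100101 popcount=3 -> skip
r=38=100110 popcount=3 -> skip
r=39=100111 popcount=4 -> KEEP
r=40=101000 popcount=2 -> skip
r=41=101001 popcount=3 -> skip
r=42=101010 popcount=3 -> skip
r=43=101011 popcount=4 -> KEEP
r=44=101100 popcount=3 -> skip
r=45=101101 popcount=4 -> KEEP
r=46=101110 popcount=4 -> KEEP
r=47=101111 popcount=5 -> skip
r=48=110000 popcount=2 -> skip
r=49=110001 popcount=3 -> skip
r=50=110010 popcount=3 -> skip
r=51=110011 popcount=4 -> KEEP
r=52=110100 popcount=3 -> skip
r=53=110101 popcount=4 -> KEEP
r=54=110110 popcount=4 -> KEEP
r=55=110111 popcount=5 -> skip
r=56=111000 popcount=3 -> skip
r=57=111001 popcount=4 -> KEEP
r=58=111010 popcount=4 -> KEEP
r=59=111011 popcount=5 -> skip
r=60=111100 popcount=4 -> KEEP
r=61=111101 popcount=5 -> skip
r=62=111110 popcount=5 -> skip
r=63=111111 popcount=6 -> skip
r=64=1000000 popcount=1 -> skip
r=65=1000001 popcount=2 -> skip
r=66=1000010 popcount=2 -> skip
r=67=1000011 popcount=3 -> skip
r=68=1000100 popcount=2 -> skip
r=69=1000101 popcount=3 -> skip
r=70=1000110 popcount=3 -> skip
r=71=1000111 popcount=4 -> KEEP
r=72=1001000 popcount=2 -> skip
r=73=1001001 popcount=3 -> skip
r=74=1001010 popcount=3 -> skip
r=75=1001011 popcount=4 -> KEEP
r=76=1001100 popcount=3 -> skip
r=77=1001101 popcount=4 -> KEEP
r=78=1001110 popcount=4 -> KEEP
r=79=1001111 popcount=5 -> skip
r=80=1010000 popcount=2 -> skip
r=81=1010001 popcount=3 -> skip
r=82=1010010 popcount=3 -> skip
r=83=1010011 popcount=4 -> KEEP
Kept rows: 29 30 39 43 45 46 51 53 54 57 58 60 71 75 77 78 83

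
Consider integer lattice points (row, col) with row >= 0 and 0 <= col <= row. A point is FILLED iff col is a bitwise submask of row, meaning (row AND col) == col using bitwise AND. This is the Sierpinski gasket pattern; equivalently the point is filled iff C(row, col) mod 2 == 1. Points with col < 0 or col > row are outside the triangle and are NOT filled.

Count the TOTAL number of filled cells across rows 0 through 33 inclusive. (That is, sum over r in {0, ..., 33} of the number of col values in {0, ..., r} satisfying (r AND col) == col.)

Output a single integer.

r0=0 pc0: +1 =1
r1=1 pc1: +2 =3
r2=10 pc1: +2 =5
r3=11 pc2: +4 =9
r4=100 pc1: +2 =11
r5=101 pc2: +4 =15
r6=110 pc2: +4 =19
r7=111 pc3: +8 =27
r8=1000 pc1: +2 =29
r9=1001 pc2: +4 =33
r10=1010 pc2: +4 =37
r11=1011 pc3: +8 =45
r12=1100 pc2: +4 =49
r13=1101 pc3: +8 =57
r14=1110 pc3: +8 =65
r15=1111 pc4: +16 =81
r16=10000 pc1: +2 =83
r17=10001 pc2: +4 =87
r18=10010 pc2: +4 =91
r19=10011 pc3: +8 =99
r20=10100 pc2: +4 =103
r21=10101 pc3: +8 =111
r22=10110 pc3: +8 =119
r23=10111 pc4: +16 =135
r24=11000 pc2: +4 =139
r25=11001 pc3: +8 =147
r26=11010 pc3: +8 =155
r27=11011 pc4: +16 =171
r28=11100 pc3: +8 =179
r29=11101 pc4: +16 =195
r30=11110 pc4: +16 =211
r31=11111 pc5: +32 =243
r32=100000 pc1: +2 =245
r33=100001 pc2: +4 =249

Answer: 249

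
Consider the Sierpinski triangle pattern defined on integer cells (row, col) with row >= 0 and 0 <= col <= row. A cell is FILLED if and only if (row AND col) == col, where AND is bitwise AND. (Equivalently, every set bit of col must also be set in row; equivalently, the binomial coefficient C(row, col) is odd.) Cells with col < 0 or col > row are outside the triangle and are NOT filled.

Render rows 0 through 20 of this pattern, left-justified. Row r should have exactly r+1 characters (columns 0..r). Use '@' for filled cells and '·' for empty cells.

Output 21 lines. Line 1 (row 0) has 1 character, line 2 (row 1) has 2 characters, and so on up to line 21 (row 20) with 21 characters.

Answer: @
@@
@·@
@@@@
@···@
@@··@@
@·@·@·@
@@@@@@@@
@·······@
@@······@@
@·@·····@·@
@@@@····@@@@
@···@···@···@
@@··@@··@@··@@
@·@·@·@·@·@·@·@
@@@@@@@@@@@@@@@@
@···············@
@@··············@@
@·@·············@·@
@@@@············@@@@
@···@···········@···@

Derivation:
r0=0: @
r1=1: @@
r2=10: @·@
r3=11: @@@@
r4=100: @···@
r5=101: @@··@@
r6=110: @·@·@·@
r7=111: @@@@@@@@
r8=1000: @·······@
r9=1001: @@······@@
r10=1010: @·@·····@·@
r11=1011: @@@@····@@@@
r12=1100: @···@···@···@
r13=1101: @@··@@··@@··@@
r14=1110: @·@·@·@·@·@·@·@
r15=1111: @@@@@@@@@@@@@@@@
r16=10000: @···············@
r17=10001: @@··············@@
r18=10010: @·@·············@·@
r19=10011: @@@@············@@@@
r20=10100: @···@···········@···@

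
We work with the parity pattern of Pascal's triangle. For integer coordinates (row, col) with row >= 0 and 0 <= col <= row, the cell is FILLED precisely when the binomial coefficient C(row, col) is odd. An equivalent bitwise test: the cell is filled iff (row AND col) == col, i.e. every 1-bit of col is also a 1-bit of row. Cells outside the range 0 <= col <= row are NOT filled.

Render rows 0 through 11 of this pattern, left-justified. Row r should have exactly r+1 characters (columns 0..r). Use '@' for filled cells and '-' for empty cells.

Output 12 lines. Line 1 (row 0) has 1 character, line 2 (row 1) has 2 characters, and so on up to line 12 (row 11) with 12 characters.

Answer: @
@@
@-@
@@@@
@---@
@@--@@
@-@-@-@
@@@@@@@@
@-------@
@@------@@
@-@-----@-@
@@@@----@@@@

Derivation:
r0=0: @
r1=1: @@
r2=10: @-@
r3=11: @@@@
r4=100: @---@
r5=101: @@--@@
r6=110: @-@-@-@
r7=111: @@@@@@@@
r8=1000: @-------@
r9=1001: @@------@@
r10=1010: @-@-----@-@
r11=1011: @@@@----@@@@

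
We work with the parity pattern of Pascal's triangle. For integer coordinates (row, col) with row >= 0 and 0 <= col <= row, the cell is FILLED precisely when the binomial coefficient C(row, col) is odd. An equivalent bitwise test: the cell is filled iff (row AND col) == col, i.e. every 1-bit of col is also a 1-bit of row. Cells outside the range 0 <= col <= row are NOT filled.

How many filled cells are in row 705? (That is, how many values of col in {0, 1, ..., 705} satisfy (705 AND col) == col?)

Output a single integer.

Answer: 16

Derivation:
705 in binary = 1011000001
popcount(705) = number of 1-bits in 1011000001 = 4
A col c satisfies (705 AND c) == c iff every set bit of c is also set in 705; each of the 4 set bits of 705 can independently be on or off in c.
count = 2^4 = 16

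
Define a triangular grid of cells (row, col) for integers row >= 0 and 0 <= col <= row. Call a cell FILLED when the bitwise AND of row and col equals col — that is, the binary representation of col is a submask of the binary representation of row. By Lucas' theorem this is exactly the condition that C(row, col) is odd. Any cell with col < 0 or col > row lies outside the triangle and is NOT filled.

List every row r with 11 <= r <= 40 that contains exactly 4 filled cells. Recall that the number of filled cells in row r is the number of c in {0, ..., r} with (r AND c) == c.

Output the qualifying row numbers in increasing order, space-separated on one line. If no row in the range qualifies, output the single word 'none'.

Row r has 2^popcount(r) filled cells, so we need popcount(r) = log2(4) = 2.
Scan r = 11..40 and keep those with exactly 2 one-bits:
r=11=1011 popcount=3 -> skip
r=12=1100 popcount=2 -> KEEP
r=13=1101 popcount=3 -> skip
r=14=1110 popcount=3 -> skip
r=15=1111 popcount=4 -> skip
r=16=10000 popcount=1 -> skip
r=17=10001 popcount=2 -> KEEP
r=18=10010 popcount=2 -> KEEP
r=19=10011 popcount=3 -> skip
r=20=10100 popcount=2 -> KEEP
r=21=10101 popcount=3 -> skip
r=22=10110 popcount=3 -> skip
r=23=10111 popcount=4 -> skip
r=24=11000 popcount=2 -> KEEP
r=25=11001 popcount=3 -> skip
r=26=11010 popcount=3 -> skip
r=27=11011 popcount=4 -> skip
r=28=11100 popcount=3 -> skip
r=29=11101 popcount=4 -> skip
r=30=11110 popcount=4 -> skip
r=31=11111 popcount=5 -> skip
r=32=100000 popcount=1 -> skip
r=33=100001 popcount=2 -> KEEP
r=34=100010 popcount=2 -> KEEP
r=35=100011 popcount=3 -> skip
r=36=100100 popcount=2 -> KEEP
r=37=100101 popcount=3 -> skip
r=38=100110 popcount=3 -> skip
r=39=100111 popcount=4 -> skip
r=40=101000 popcount=2 -> KEEP
Kept rows: 12 17 18 20 24 33 34 36 40

Answer: 12 17 18 20 24 33 34 36 40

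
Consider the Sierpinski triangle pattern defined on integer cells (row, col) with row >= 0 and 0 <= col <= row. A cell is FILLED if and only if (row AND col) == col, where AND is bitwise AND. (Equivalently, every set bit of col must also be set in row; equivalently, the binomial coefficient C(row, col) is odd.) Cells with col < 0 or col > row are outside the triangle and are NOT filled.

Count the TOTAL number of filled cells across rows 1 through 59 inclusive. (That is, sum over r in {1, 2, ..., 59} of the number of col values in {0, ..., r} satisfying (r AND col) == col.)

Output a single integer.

r1=1 pc1: +2 =2
r2=10 pc1: +2 =4
r3=11 pc2: +4 =8
r4=100 pc1: +2 =10
r5=101 pc2: +4 =14
r6=110 pc2: +4 =18
r7=111 pc3: +8 =26
r8=1000 pc1: +2 =28
r9=1001 pc2: +4 =32
r10=1010 pc2: +4 =36
r11=1011 pc3: +8 =44
r12=1100 pc2: +4 =48
r13=1101 pc3: +8 =56
r14=1110 pc3: +8 =64
r15=1111 pc4: +16 =80
r16=10000 pc1: +2 =82
r17=10001 pc2: +4 =86
r18=10010 pc2: +4 =90
r19=10011 pc3: +8 =98
r20=10100 pc2: +4 =102
r21=10101 pc3: +8 =110
r22=10110 pc3: +8 =118
r23=10111 pc4: +16 =134
r24=11000 pc2: +4 =138
r25=11001 pc3: +8 =146
r26=11010 pc3: +8 =154
r27=11011 pc4: +16 =170
r28=11100 pc3: +8 =178
r29=11101 pc4: +16 =194
r30=11110 pc4: +16 =210
r31=11111 pc5: +32 =242
r32=100000 pc1: +2 =244
r33=100001 pc2: +4 =248
r34=100010 pc2: +4 =252
r35=100011 pc3: +8 =260
r36=100100 pc2: +4 =264
r37=100101 pc3: +8 =272
r38=100110 pc3: +8 =280
r39=100111 pc4: +16 =296
r40=101000 pc2: +4 =300
r41=101001 pc3: +8 =308
r42=101010 pc3: +8 =316
r43=101011 pc4: +16 =332
r44=101100 pc3: +8 =340
r45=101101 pc4: +16 =356
r46=101110 pc4: +16 =372
r47=101111 pc5: +32 =404
r48=110000 pc2: +4 =408
r49=110001 pc3: +8 =416
r50=110010 pc3: +8 =424
r51=110011 pc4: +16 =440
r52=110100 pc3: +8 =448
r53=110101 pc4: +16 =464
r54=110110 pc4: +16 =480
r55=110111 pc5: +32 =512
r56=111000 pc3: +8 =520
r57=111001 pc4: +16 =536
r58=111010 pc4: +16 =552
r59=111011 pc5: +32 =584

Answer: 584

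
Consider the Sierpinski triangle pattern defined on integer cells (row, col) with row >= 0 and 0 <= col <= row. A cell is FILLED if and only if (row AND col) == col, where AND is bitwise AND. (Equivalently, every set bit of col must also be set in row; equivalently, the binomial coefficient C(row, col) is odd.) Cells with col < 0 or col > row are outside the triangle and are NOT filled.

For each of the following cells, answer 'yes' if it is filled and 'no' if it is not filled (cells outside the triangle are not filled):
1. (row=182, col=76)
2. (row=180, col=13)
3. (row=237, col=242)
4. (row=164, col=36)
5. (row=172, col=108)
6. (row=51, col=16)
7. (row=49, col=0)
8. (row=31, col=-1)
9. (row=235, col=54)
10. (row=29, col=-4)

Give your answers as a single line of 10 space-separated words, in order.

Answer: no no no yes no yes yes no no no

Derivation:
(182,76): row=0b10110110, col=0b1001100, row AND col = 0b100 = 4; 4 != 76 -> empty
(180,13): row=0b10110100, col=0b1101, row AND col = 0b100 = 4; 4 != 13 -> empty
(237,242): col outside [0, 237] -> not filled
(164,36): row=0b10100100, col=0b100100, row AND col = 0b100100 = 36; 36 == 36 -> filled
(172,108): row=0b10101100, col=0b1101100, row AND col = 0b101100 = 44; 44 != 108 -> empty
(51,16): row=0b110011, col=0b10000, row AND col = 0b10000 = 16; 16 == 16 -> filled
(49,0): row=0b110001, col=0b0, row AND col = 0b0 = 0; 0 == 0 -> filled
(31,-1): col outside [0, 31] -> not filled
(235,54): row=0b11101011, col=0b110110, row AND col = 0b100010 = 34; 34 != 54 -> empty
(29,-4): col outside [0, 29] -> not filled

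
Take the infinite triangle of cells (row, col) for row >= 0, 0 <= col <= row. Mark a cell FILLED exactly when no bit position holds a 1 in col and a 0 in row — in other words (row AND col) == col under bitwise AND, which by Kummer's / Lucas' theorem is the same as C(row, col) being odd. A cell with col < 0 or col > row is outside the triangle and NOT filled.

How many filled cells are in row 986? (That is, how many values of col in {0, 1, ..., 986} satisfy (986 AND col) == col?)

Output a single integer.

Answer: 128

Derivation:
986 in binary = 1111011010
popcount(986) = number of 1-bits in 1111011010 = 7
A col c satisfies (986 AND c) == c iff every set bit of c is also set in 986; each of the 7 set bits of 986 can independently be on or off in c.
count = 2^7 = 128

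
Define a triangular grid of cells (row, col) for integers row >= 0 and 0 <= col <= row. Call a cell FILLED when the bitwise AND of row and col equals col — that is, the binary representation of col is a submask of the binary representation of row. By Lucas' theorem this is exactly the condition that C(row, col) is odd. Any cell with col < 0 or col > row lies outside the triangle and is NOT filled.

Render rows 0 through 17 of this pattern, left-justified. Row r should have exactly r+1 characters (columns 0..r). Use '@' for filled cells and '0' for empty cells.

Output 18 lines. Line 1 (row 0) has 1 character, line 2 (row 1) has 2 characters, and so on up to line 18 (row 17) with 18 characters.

Answer: @
@@
@0@
@@@@
@000@
@@00@@
@0@0@0@
@@@@@@@@
@0000000@
@@000000@@
@0@00000@0@
@@@@0000@@@@
@000@000@000@
@@00@@00@@00@@
@0@0@0@0@0@0@0@
@@@@@@@@@@@@@@@@
@000000000000000@
@@00000000000000@@

Derivation:
r0=0: @
r1=1: @@
r2=10: @0@
r3=11: @@@@
r4=100: @000@
r5=101: @@00@@
r6=110: @0@0@0@
r7=111: @@@@@@@@
r8=1000: @0000000@
r9=1001: @@000000@@
r10=1010: @0@00000@0@
r11=1011: @@@@0000@@@@
r12=1100: @000@000@000@
r13=1101: @@00@@00@@00@@
r14=1110: @0@0@0@0@0@0@0@
r15=1111: @@@@@@@@@@@@@@@@
r16=10000: @000000000000000@
r17=10001: @@00000000000000@@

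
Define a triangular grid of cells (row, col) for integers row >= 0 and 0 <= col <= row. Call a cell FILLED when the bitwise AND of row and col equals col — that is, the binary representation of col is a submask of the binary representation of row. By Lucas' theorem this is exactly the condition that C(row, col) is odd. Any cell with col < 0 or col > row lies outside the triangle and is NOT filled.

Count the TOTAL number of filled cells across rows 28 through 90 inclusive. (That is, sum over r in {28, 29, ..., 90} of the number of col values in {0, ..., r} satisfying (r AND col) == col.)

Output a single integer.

r28=11100 pc3: +8 =8
r29=11101 pc4: +16 =24
r30=11110 pc4: +16 =40
r31=11111 pc5: +32 =72
r32=100000 pc1: +2 =74
r33=100001 pc2: +4 =78
r34=100010 pc2: +4 =82
r35=100011 pc3: +8 =90
r36=100100 pc2: +4 =94
r37=100101 pc3: +8 =102
r38=100110 pc3: +8 =110
r39=100111 pc4: +16 =126
r40=101000 pc2: +4 =130
r41=101001 pc3: +8 =138
r42=101010 pc3: +8 =146
r43=101011 pc4: +16 =162
r44=101100 pc3: +8 =170
r45=101101 pc4: +16 =186
r46=101110 pc4: +16 =202
r47=101111 pc5: +32 =234
r48=110000 pc2: +4 =238
r49=110001 pc3: +8 =246
r50=110010 pc3: +8 =254
r51=110011 pc4: +16 =270
r52=110100 pc3: +8 =278
r53=110101 pc4: +16 =294
r54=110110 pc4: +16 =310
r55=110111 pc5: +32 =342
r56=111000 pc3: +8 =350
r57=111001 pc4: +16 =366
r58=111010 pc4: +16 =382
r59=111011 pc5: +32 =414
r60=111100 pc4: +16 =430
r61=111101 pc5: +32 =462
r62=111110 pc5: +32 =494
r63=111111 pc6: +64 =558
r64=1000000 pc1: +2 =560
r65=1000001 pc2: +4 =564
r66=1000010 pc2: +4 =568
r67=1000011 pc3: +8 =576
r68=1000100 pc2: +4 =580
r69=1000101 pc3: +8 =588
r70=1000110 pc3: +8 =596
r71=1000111 pc4: +16 =612
r72=1001000 pc2: +4 =616
r73=1001001 pc3: +8 =624
r74=1001010 pc3: +8 =632
r75=1001011 pc4: +16 =648
r76=1001100 pc3: +8 =656
r77=1001101 pc4: +16 =672
r78=1001110 pc4: +16 =688
r79=1001111 pc5: +32 =720
r80=1010000 pc2: +4 =724
r81=1010001 pc3: +8 =732
r82=1010010 pc3: +8 =740
r83=1010011 pc4: +16 =756
r84=1010100 pc3: +8 =764
r85=1010101 pc4: +16 =780
r86=1010110 pc4: +16 =796
r87=1010111 pc5: +32 =828
r88=1011000 pc3: +8 =836
r89=1011001 pc4: +16 =852
r90=1011010 pc4: +16 =868

Answer: 868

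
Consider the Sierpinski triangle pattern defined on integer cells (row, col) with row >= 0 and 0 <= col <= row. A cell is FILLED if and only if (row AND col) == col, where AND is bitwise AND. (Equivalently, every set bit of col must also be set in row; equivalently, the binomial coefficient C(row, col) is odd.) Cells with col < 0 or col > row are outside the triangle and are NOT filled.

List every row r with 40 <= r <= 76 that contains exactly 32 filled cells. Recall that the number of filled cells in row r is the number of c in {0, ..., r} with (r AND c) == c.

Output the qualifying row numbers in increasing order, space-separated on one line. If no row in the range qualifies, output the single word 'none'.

Answer: 47 55 59 61 62

Derivation:
Row r has 2^popcount(r) filled cells, so we need popcount(r) = log2(32) = 5.
Scan r = 40..76 and keep those with exactly 5 one-bits:
r=40=101000 popcount=2 -> skip
r=41=101001 popcount=3 -> skip
r=42=101010 popcount=3 -> skip
r=43=101011 popcount=4 -> skip
r=44=101100 popcount=3 -> skip
r=45=101101 popcount=4 -> skip
r=46=101110 popcount=4 -> skip
r=47=101111 popcount=5 -> KEEP
r=48=110000 popcount=2 -> skip
r=49=110001 popcount=3 -> skip
r=50=110010 popcount=3 -> skip
r=51=110011 popcount=4 -> skip
r=52=110100 popcount=3 -> skip
r=53=110101 popcount=4 -> skip
r=54=110110 popcount=4 -> skip
r=55=110111 popcount=5 -> KEEP
r=56=111000 popcount=3 -> skip
r=57=111001 popcount=4 -> skip
r=58=111010 popcount=4 -> skip
r=59=111011 popcount=5 -> KEEP
r=60=111100 popcount=4 -> skip
r=61=111101 popcount=5 -> KEEP
r=62=111110 popcount=5 -> KEEP
r=63=111111 popcount=6 -> skip
r=64=1000000 popcount=1 -> skip
r=65=1000001 popcount=2 -> skip
r=66=1000010 popcount=2 -> skip
r=67=1000011 popcount=3 -> skip
r=68=1000100 popcount=2 -> skip
r=69=1000101 popcount=3 -> skip
r=70=1000110 popcount=3 -> skip
r=71=1000111 popcount=4 -> skip
r=72=1001000 popcount=2 -> skip
r=73=1001001 popcount=3 -> skip
r=74=1001010 popcount=3 -> skip
r=75=1001011 popcount=4 -> skip
r=76=1001100 popcount=3 -> skip
Kept rows: 47 55 59 61 62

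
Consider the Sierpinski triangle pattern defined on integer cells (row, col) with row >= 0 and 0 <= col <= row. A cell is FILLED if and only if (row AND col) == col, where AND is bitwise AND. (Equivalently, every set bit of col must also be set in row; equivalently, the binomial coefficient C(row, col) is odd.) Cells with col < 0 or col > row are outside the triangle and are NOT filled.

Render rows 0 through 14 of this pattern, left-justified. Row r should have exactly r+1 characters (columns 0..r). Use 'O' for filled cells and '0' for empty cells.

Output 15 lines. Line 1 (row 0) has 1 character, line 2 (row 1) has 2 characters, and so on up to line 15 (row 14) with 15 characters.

r0=0: O
r1=1: OO
r2=10: O0O
r3=11: OOOO
r4=100: O000O
r5=101: OO00OO
r6=110: O0O0O0O
r7=111: OOOOOOOO
r8=1000: O0000000O
r9=1001: OO000000OO
r10=1010: O0O00000O0O
r11=1011: OOOO0000OOOO
r12=1100: O000O000O000O
r13=1101: OO00OO00OO00OO
r14=1110: O0O0O0O0O0O0O0O

Answer: O
OO
O0O
OOOO
O000O
OO00OO
O0O0O0O
OOOOOOOO
O0000000O
OO000000OO
O0O00000O0O
OOOO0000OOOO
O000O000O000O
OO00OO00OO00OO
O0O0O0O0O0O0O0O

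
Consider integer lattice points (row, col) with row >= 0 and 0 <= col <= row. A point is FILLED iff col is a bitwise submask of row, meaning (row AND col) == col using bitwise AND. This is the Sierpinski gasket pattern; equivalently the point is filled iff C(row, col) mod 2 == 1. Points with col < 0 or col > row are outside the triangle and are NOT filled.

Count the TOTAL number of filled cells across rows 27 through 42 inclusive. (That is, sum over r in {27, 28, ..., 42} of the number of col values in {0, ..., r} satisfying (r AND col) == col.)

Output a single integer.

Answer: 162

Derivation:
r27=11011 pc4: +16 =16
r28=11100 pc3: +8 =24
r29=11101 pc4: +16 =40
r30=11110 pc4: +16 =56
r31=11111 pc5: +32 =88
r32=100000 pc1: +2 =90
r33=100001 pc2: +4 =94
r34=100010 pc2: +4 =98
r35=100011 pc3: +8 =106
r36=100100 pc2: +4 =110
r37=100101 pc3: +8 =118
r38=100110 pc3: +8 =126
r39=100111 pc4: +16 =142
r40=101000 pc2: +4 =146
r41=101001 pc3: +8 =154
r42=101010 pc3: +8 =162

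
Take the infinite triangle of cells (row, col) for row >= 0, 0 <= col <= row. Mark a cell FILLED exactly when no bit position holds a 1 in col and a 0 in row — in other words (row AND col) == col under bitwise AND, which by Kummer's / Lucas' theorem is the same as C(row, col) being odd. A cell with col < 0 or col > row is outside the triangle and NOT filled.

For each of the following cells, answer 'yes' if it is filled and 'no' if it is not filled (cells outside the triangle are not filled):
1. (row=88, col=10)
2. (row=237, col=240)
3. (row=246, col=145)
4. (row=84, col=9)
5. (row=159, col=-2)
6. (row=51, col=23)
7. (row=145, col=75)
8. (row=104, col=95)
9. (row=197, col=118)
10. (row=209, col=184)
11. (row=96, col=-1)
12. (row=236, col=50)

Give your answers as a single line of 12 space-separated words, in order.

Answer: no no no no no no no no no no no no

Derivation:
(88,10): row=0b1011000, col=0b1010, row AND col = 0b1000 = 8; 8 != 10 -> empty
(237,240): col outside [0, 237] -> not filled
(246,145): row=0b11110110, col=0b10010001, row AND col = 0b10010000 = 144; 144 != 145 -> empty
(84,9): row=0b1010100, col=0b1001, row AND col = 0b0 = 0; 0 != 9 -> empty
(159,-2): col outside [0, 159] -> not filled
(51,23): row=0b110011, col=0b10111, row AND col = 0b10011 = 19; 19 != 23 -> empty
(145,75): row=0b10010001, col=0b1001011, row AND col = 0b1 = 1; 1 != 75 -> empty
(104,95): row=0b1101000, col=0b1011111, row AND col = 0b1001000 = 72; 72 != 95 -> empty
(197,118): row=0b11000101, col=0b1110110, row AND col = 0b1000100 = 68; 68 != 118 -> empty
(209,184): row=0b11010001, col=0b10111000, row AND col = 0b10010000 = 144; 144 != 184 -> empty
(96,-1): col outside [0, 96] -> not filled
(236,50): row=0b11101100, col=0b110010, row AND col = 0b100000 = 32; 32 != 50 -> empty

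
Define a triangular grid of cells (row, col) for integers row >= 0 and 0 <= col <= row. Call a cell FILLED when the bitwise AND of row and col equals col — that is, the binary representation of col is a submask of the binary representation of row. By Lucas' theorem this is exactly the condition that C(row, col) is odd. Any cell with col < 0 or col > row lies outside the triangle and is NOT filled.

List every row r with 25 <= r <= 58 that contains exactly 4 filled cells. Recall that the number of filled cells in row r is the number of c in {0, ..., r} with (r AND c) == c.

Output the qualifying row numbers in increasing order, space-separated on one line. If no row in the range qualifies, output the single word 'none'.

Answer: 33 34 36 40 48

Derivation:
Row r has 2^popcount(r) filled cells, so we need popcount(r) = log2(4) = 2.
Scan r = 25..58 and keep those with exactly 2 one-bits:
r=25=11001 popcount=3 -> skip
r=26=11010 popcount=3 -> skip
r=27=11011 popcount=4 -> skip
r=28=11100 popcount=3 -> skip
r=29=11101 popcount=4 -> skip
r=30=11110 popcount=4 -> skip
r=31=11111 popcount=5 -> skip
r=32=100000 popcount=1 -> skip
r=33=100001 popcount=2 -> KEEP
r=34=100010 popcount=2 -> KEEP
r=35=100011 popcount=3 -> skip
r=36=100100 popcount=2 -> KEEP
r=37=100101 popcount=3 -> skip
r=38=100110 popcount=3 -> skip
r=39=100111 popcount=4 -> skip
r=40=101000 popcount=2 -> KEEP
r=41=101001 popcount=3 -> skip
r=42=101010 popcount=3 -> skip
r=43=101011 popcount=4 -> skip
r=44=101100 popcount=3 -> skip
r=45=101101 popcount=4 -> skip
r=46=101110 popcount=4 -> skip
r=47=101111 popcount=5 -> skip
r=48=110000 popcount=2 -> KEEP
r=49=110001 popcount=3 -> skip
r=50=110010 popcount=3 -> skip
r=51=110011 popcount=4 -> skip
r=52=110100 popcount=3 -> skip
r=53=110101 popcount=4 -> skip
r=54=110110 popcount=4 -> skip
r=55=110111 popcount=5 -> skip
r=56=111000 popcount=3 -> skip
r=57=111001 popcount=4 -> skip
r=58=111010 popcount=4 -> skip
Kept rows: 33 34 36 40 48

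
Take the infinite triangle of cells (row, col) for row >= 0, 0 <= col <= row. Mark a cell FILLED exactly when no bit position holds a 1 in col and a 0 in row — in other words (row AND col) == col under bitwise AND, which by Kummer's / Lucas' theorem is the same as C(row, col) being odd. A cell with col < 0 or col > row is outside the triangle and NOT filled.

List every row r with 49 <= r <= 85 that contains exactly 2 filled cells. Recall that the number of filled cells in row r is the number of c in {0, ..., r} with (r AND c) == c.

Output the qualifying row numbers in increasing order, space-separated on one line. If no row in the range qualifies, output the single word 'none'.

Answer: 64

Derivation:
Row r has 2^popcount(r) filled cells, so we need popcount(r) = log2(2) = 1.
Scan r = 49..85 and keep those with exactly 1 one-bits:
r=49=110001 popcount=3 -> skip
r=50=110010 popcount=3 -> skip
r=51=110011 popcount=4 -> skip
r=52=110100 popcount=3 -> skip
r=53=110101 popcount=4 -> skip
r=54=110110 popcount=4 -> skip
r=55=110111 popcount=5 -> skip
r=56=111000 popcount=3 -> skip
r=57=111001 popcount=4 -> skip
r=58=111010 popcount=4 -> skip
r=59=111011 popcount=5 -> skip
r=60=111100 popcount=4 -> skip
r=61=111101 popcount=5 -> skip
r=62=111110 popcount=5 -> skip
r=63=111111 popcount=6 -> skip
r=64=1000000 popcount=1 -> KEEP
r=65=1000001 popcount=2 -> skip
r=66=1000010 popcount=2 -> skip
r=67=1000011 popcount=3 -> skip
r=68=1000100 popcount=2 -> skip
r=69=1000101 popcount=3 -> skip
r=70=1000110 popcount=3 -> skip
r=71=1000111 popcount=4 -> skip
r=72=1001000 popcount=2 -> skip
r=73=1001001 popcount=3 -> skip
r=74=1001010 popcount=3 -> skip
r=75=1001011 popcount=4 -> skip
r=76=1001100 popcount=3 -> skip
r=77=1001101 popcount=4 -> skip
r=78=1001110 popcount=4 -> skip
r=79=1001111 popcount=5 -> skip
r=80=1010000 popcount=2 -> skip
r=81=1010001 popcount=3 -> skip
r=82=1010010 popcount=3 -> skip
r=83=1010011 popcount=4 -> skip
r=84=1010100 popcount=3 -> skip
r=85=1010101 popcount=4 -> skip
Kept rows: 64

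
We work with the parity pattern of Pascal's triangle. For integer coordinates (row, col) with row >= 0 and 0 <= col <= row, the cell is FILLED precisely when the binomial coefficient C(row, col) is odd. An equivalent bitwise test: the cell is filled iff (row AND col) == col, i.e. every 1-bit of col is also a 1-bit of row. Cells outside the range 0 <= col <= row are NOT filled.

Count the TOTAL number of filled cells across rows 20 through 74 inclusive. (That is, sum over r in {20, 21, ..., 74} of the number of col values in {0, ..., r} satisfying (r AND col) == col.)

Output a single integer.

Answer: 704

Derivation:
r20=10100 pc2: +4 =4
r21=10101 pc3: +8 =12
r22=10110 pc3: +8 =20
r23=10111 pc4: +16 =36
r24=11000 pc2: +4 =40
r25=11001 pc3: +8 =48
r26=11010 pc3: +8 =56
r27=11011 pc4: +16 =72
r28=11100 pc3: +8 =80
r29=11101 pc4: +16 =96
r30=11110 pc4: +16 =112
r31=11111 pc5: +32 =144
r32=100000 pc1: +2 =146
r33=100001 pc2: +4 =150
r34=100010 pc2: +4 =154
r35=100011 pc3: +8 =162
r36=100100 pc2: +4 =166
r37=100101 pc3: +8 =174
r38=100110 pc3: +8 =182
r39=100111 pc4: +16 =198
r40=101000 pc2: +4 =202
r41=101001 pc3: +8 =210
r42=101010 pc3: +8 =218
r43=101011 pc4: +16 =234
r44=101100 pc3: +8 =242
r45=101101 pc4: +16 =258
r46=101110 pc4: +16 =274
r47=101111 pc5: +32 =306
r48=110000 pc2: +4 =310
r49=110001 pc3: +8 =318
r50=110010 pc3: +8 =326
r51=110011 pc4: +16 =342
r52=110100 pc3: +8 =350
r53=110101 pc4: +16 =366
r54=110110 pc4: +16 =382
r55=110111 pc5: +32 =414
r56=111000 pc3: +8 =422
r57=111001 pc4: +16 =438
r58=111010 pc4: +16 =454
r59=111011 pc5: +32 =486
r60=111100 pc4: +16 =502
r61=111101 pc5: +32 =534
r62=111110 pc5: +32 =566
r63=111111 pc6: +64 =630
r64=1000000 pc1: +2 =632
r65=1000001 pc2: +4 =636
r66=1000010 pc2: +4 =640
r67=1000011 pc3: +8 =648
r68=1000100 pc2: +4 =652
r69=1000101 pc3: +8 =660
r70=1000110 pc3: +8 =668
r71=1000111 pc4: +16 =684
r72=1001000 pc2: +4 =688
r73=1001001 pc3: +8 =696
r74=1001010 pc3: +8 =704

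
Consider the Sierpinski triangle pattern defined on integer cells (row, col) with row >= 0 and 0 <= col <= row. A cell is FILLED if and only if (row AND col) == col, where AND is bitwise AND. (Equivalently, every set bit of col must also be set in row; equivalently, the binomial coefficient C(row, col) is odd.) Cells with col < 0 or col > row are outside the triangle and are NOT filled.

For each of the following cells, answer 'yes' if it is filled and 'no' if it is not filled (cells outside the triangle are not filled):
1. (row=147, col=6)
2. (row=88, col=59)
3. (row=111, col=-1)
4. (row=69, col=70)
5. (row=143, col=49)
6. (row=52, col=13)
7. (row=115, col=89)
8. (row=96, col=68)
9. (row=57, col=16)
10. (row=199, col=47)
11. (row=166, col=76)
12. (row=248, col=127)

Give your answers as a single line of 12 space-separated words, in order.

(147,6): row=0b10010011, col=0b110, row AND col = 0b10 = 2; 2 != 6 -> empty
(88,59): row=0b1011000, col=0b111011, row AND col = 0b11000 = 24; 24 != 59 -> empty
(111,-1): col outside [0, 111] -> not filled
(69,70): col outside [0, 69] -> not filled
(143,49): row=0b10001111, col=0b110001, row AND col = 0b1 = 1; 1 != 49 -> empty
(52,13): row=0b110100, col=0b1101, row AND col = 0b100 = 4; 4 != 13 -> empty
(115,89): row=0b1110011, col=0b1011001, row AND col = 0b1010001 = 81; 81 != 89 -> empty
(96,68): row=0b1100000, col=0b1000100, row AND col = 0b1000000 = 64; 64 != 68 -> empty
(57,16): row=0b111001, col=0b10000, row AND col = 0b10000 = 16; 16 == 16 -> filled
(199,47): row=0b11000111, col=0b101111, row AND col = 0b111 = 7; 7 != 47 -> empty
(166,76): row=0b10100110, col=0b1001100, row AND col = 0b100 = 4; 4 != 76 -> empty
(248,127): row=0b11111000, col=0b1111111, row AND col = 0b1111000 = 120; 120 != 127 -> empty

Answer: no no no no no no no no yes no no no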